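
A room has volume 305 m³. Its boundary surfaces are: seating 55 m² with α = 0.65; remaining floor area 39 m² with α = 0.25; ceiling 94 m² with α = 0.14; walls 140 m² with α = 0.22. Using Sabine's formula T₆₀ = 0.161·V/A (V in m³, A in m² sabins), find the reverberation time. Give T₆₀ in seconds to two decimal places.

0.55 s

Total absorption A = 55·0.65 + 39·0.25 + 94·0.14 + 140·0.22 = 89.46 m² sabins.
T₆₀ = 0.161 × 305 / 89.46 = 0.549 s.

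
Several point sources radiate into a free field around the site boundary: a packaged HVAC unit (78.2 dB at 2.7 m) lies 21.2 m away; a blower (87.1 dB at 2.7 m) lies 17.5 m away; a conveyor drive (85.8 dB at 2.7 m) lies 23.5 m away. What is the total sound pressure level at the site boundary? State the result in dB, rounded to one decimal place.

72.6 dB

Apply inverse-square spreading to bring every level to the receiver, then sum 10^(L/10).
packaged HVAC unit: 78.2 − 20·log₁₀(21.2/2.7) = 78.2 − 17.90 = 60.30 dB.
blower: 87.1 − 20·log₁₀(17.5/2.7) = 87.1 − 16.23 = 70.87 dB.
conveyor drive: 85.8 − 20·log₁₀(23.5/2.7) = 85.8 − 18.79 = 67.01 dB.
Σ 10^(L/10) = 1.830e+07 → L_total = 10·log₁₀(1.830e+07) = 72.62 dB.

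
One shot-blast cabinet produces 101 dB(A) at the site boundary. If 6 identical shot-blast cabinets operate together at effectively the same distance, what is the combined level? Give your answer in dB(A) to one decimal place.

108.8 dB(A)

With 6 equal, uncorrelated contributions the intensity is 6× that of one unit, giving a rise of 10·log₁₀ 6.
L_total = 101 + 10·log₁₀(6) = 101 + 7.782 = 108.78 dB(A).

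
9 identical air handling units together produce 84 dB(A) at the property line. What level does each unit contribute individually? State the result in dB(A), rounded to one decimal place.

74.5 dB(A)

Dividing the total intensity by 9 lowers the level by 10·log₁₀ 9 = 9.542 dB: L₁ = 84 − 9.542.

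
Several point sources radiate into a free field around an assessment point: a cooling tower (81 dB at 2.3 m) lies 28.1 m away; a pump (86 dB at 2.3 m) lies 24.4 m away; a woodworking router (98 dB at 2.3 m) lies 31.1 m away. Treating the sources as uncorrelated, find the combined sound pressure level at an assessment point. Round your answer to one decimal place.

Apply inverse-square spreading to bring every level to the receiver, then sum 10^(L/10).
cooling tower: 81 − 20·log₁₀(28.1/2.3) = 81 − 21.74 = 59.26 dB.
pump: 86 − 20·log₁₀(24.4/2.3) = 86 − 20.51 = 65.49 dB.
woodworking router: 98 − 20·log₁₀(31.1/2.3) = 98 − 22.62 = 75.38 dB.
Σ 10^(L/10) = 3.889e+07 → L_total = 10·log₁₀(3.889e+07) = 75.90 dB.

75.9 dB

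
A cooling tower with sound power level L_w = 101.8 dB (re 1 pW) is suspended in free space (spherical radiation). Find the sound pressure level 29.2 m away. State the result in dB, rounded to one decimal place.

The power spreads over a sphere of area 4π·r², so L_p = L_w − 10·log₁₀(4π·r²).
4π·r² = 1.071e+04 m², 10·log₁₀ of that is 40.300 dB.
L_p = 101.8 − 40.300 = 61.50 dB.

61.5 dB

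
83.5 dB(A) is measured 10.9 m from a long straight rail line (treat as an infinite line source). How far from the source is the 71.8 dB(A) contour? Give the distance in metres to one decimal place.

For a line source L₁ − L₂ = 10·log₁₀(r₂/r₁), so r₂ = r₁·10^((L₁−L₂)/10).
r₂ = 10.9·10^((83.5−71.8)/10) = 10.9·10^(11.7/10) = 161.22 m.

161.2 m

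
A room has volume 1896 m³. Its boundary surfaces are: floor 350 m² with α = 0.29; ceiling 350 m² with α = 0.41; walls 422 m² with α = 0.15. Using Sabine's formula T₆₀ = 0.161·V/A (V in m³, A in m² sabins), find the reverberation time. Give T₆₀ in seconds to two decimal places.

Summing Sᵢαᵢ: 350·0.29 + 350·0.41 + 422·0.15 = 308.30 m².
T₆₀ = 0.161 × 1896 / 308.30 = 0.990 s.

0.99 s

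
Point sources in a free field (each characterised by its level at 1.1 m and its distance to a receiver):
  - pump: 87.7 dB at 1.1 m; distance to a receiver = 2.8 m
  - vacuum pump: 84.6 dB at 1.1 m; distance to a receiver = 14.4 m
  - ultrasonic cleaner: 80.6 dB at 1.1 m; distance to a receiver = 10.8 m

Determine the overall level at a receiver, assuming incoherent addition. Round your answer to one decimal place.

79.7 dB

Propagate each source to the receiver with L = L_ref − 20·log₁₀(r/r_ref), then add intensities.
pump: 87.7 − 20·log₁₀(2.8/1.1) = 87.7 − 8.12 = 79.58 dB.
vacuum pump: 84.6 − 20·log₁₀(14.4/1.1) = 84.6 − 22.34 = 62.26 dB.
ultrasonic cleaner: 80.6 − 20·log₁₀(10.8/1.1) = 80.6 − 19.84 = 60.76 dB.
Σ 10^(L/10) = 9.375e+07 → L_total = 10·log₁₀(9.375e+07) = 79.72 dB.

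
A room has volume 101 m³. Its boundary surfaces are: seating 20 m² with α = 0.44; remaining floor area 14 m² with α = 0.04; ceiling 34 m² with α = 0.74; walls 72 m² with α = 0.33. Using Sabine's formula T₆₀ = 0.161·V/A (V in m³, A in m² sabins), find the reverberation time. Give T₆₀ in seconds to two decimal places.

A = Σ Sᵢαᵢ = 20·0.44 + 14·0.04 + 34·0.74 + 72·0.33 = 58.28 m².
T₆₀ = 0.161 × 101 / 58.28 = 0.279 s.

0.28 s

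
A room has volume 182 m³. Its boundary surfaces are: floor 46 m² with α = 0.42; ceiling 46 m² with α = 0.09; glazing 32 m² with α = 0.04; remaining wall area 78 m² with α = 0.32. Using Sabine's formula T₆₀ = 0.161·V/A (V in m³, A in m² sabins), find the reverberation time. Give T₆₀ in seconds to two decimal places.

0.59 s

A = Σ Sᵢαᵢ = 46·0.42 + 46·0.09 + 32·0.04 + 78·0.32 = 49.70 m².
T₆₀ = 0.161·V/A = 0.161·182/49.70 = 0.590 s.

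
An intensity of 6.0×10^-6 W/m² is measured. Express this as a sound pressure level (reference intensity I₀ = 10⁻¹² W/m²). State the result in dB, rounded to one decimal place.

67.8 dB

Dividing by I₀ shifts the exponent by 12: I/I₀ = 6.0×10^6.
L = 10·(0.7782 + 6) = 67.78 dB.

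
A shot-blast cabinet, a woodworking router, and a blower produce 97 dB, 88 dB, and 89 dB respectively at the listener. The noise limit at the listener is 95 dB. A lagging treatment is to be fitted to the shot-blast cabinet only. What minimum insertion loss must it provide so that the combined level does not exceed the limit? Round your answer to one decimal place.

Fixed contribution from the other sources: Σ 10^(L/10) = 10^(88/10) + 10^(89/10) = 1.425e+09 (91.54 dB).
To meet 95 dB overall, the treated shot-blast cabinet may contribute at most 10^(95/10) − 1.425e+09 = 1.737e+09, i.e. 92.40 dB.
So the shot-blast cabinet must be reduced from 97 to 92.40 dB: IL = 4.60 dB.

4.6 dB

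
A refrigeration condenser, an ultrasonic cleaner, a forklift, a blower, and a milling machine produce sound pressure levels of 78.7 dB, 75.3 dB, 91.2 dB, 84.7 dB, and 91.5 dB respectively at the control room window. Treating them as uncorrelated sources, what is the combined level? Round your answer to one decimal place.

Incoherent sources combine by intensity addition: L_total = 10·log₁₀(Σ 10^(L_i/10)).
Σ 10^(L/10) = 10^(78.7/10) + 10^(75.3/10) + 10^(91.2/10) + 10^(84.7/10) + 10^(91.5/10) = 3.134e+09.
L_total = 10·log₁₀(3.134e+09) = 94.96 dB.

95.0 dB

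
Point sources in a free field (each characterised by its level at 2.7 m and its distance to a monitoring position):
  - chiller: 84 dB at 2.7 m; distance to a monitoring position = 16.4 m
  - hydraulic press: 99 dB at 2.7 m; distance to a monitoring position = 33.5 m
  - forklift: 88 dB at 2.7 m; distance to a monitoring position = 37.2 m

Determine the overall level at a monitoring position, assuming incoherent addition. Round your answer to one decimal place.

77.9 dB

Apply inverse-square spreading to bring every level to the receiver, then sum 10^(L/10).
chiller: 84 − 20·log₁₀(16.4/2.7) = 84 − 15.67 = 68.33 dB.
hydraulic press: 99 − 20·log₁₀(33.5/2.7) = 99 − 21.87 = 77.13 dB.
forklift: 88 − 20·log₁₀(37.2/2.7) = 88 − 22.78 = 65.22 dB.
Σ 10^(L/10) = 6.173e+07 → L_total = 10·log₁₀(6.173e+07) = 77.91 dB.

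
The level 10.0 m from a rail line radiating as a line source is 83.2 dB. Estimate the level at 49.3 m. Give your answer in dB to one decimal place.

76.3 dB

Line-source attenuation: ΔL = 10·log₁₀(r₂/r₁) = 10·log₁₀(49.3/10.0) = 6.928 dB.
L₂ = 83.2 − 10·log₁₀(49.3/10.0) = 83.2 − 6.928 = 76.27 dB.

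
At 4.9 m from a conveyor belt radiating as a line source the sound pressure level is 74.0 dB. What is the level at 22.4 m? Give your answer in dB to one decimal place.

Cylindrical spreading from a line source gives a 10·log₁₀(r₂/r₁) drop.
L₂ = 74.0 − 10·log₁₀(22.4/4.9) = 74.0 − 6.601 = 67.40 dB.

67.4 dB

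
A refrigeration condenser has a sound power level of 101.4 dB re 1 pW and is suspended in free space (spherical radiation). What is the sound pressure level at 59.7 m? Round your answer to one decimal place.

The power spreads over a sphere of area 4π·r², so L_p = L_w − 10·log₁₀(4π·r²).
4π·r² = 4.479e+04 m², 10·log₁₀ of that is 46.512 dB.
L_p = 101.4 − 46.512 = 54.89 dB.

54.9 dB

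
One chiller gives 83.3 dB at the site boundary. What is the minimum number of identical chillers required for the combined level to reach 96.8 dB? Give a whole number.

23

The shortfall is 96.8 − 83.3 = 13.5 dB, and N units add 10·log₁₀ N, so need 10·log₁₀ N ≥ 13.5.
N ≥ 10^(13.5/10) = 22.387, so N = 23.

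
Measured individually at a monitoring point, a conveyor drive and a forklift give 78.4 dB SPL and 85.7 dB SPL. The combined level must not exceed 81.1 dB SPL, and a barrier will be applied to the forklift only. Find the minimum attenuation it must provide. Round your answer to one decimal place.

Fixed contribution from the other source: Σ 10^(L/10) = 10^(78.4/10) = 6.918e+07 (78.40 dB SPL).
The limit corresponds to 10^(81.1/10) = 1.288e+08; subtracting the fixed part leaves 5.964e+07 for the forklift, i.e. 77.76 dB SPL.
Required insertion loss = 85.7 − 77.76 = 7.94 dB.

7.9 dB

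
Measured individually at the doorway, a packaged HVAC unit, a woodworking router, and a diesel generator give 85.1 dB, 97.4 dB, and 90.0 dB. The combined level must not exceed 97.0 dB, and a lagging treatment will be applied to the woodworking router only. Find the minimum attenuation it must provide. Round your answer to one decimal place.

Everything except the woodworking router sums to 10^(85.1/10) + 10^(90.0/10) = 1.324e+09 in linear terms, 91.22 dB.
The limit corresponds to 10^(97.0/10) = 5.012e+09; subtracting the fixed part leaves 3.688e+09 for the woodworking router, i.e. 95.67 dB.
So the woodworking router must be reduced from 97.4 to 95.67 dB: IL = 1.73 dB.

1.7 dB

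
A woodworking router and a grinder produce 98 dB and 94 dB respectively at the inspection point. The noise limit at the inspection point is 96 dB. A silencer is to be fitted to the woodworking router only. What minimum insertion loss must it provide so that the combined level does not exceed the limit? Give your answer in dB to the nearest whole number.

6 dB

Fixed contribution from the other source: Σ 10^(L/10) = 10^(94/10) = 2.512e+09 (94.00 dB).
To meet 96 dB overall, the treated woodworking router may contribute at most 10^(96/10) − 2.512e+09 = 1.469e+09, i.e. 91.67 dB.
So the woodworking router must be reduced from 98 to 91.67 dB: IL = 6.33 dB.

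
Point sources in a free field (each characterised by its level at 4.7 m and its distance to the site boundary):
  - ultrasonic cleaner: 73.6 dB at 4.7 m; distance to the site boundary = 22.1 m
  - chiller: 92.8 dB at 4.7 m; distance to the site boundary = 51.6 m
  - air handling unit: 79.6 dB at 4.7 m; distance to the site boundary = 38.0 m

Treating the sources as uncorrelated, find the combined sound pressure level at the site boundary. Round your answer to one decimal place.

72.6 dB

First find each source's level at the receiver (point-source: −20·log₁₀(r/r_ref)), then combine on an intensity basis.
ultrasonic cleaner: 73.6 − 20·log₁₀(22.1/4.7) = 73.6 − 13.45 = 60.15 dB.
chiller: 92.8 − 20·log₁₀(51.6/4.7) = 92.8 − 20.81 = 71.99 dB.
air handling unit: 79.6 − 20·log₁₀(38.0/4.7) = 79.6 − 18.15 = 61.45 dB.
Σ 10^(L/10) = 1.824e+07 → L_total = 10·log₁₀(1.824e+07) = 72.61 dB.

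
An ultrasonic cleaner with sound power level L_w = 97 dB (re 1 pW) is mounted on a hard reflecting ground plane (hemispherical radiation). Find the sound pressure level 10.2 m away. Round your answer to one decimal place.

68.8 dB

The power spreads over a hemisphere of area 2π·r², so L_p = L_w − 10·log₁₀(2π·r²).
2π·r² = 653.7 m², 10·log₁₀ of that is 28.154 dB.
L_p = 97 − 28.154 = 68.85 dB.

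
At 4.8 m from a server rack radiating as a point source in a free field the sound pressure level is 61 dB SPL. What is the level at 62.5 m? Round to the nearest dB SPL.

39 dB SPL

For a point source, L₂ = L₁ − 20·log₁₀(r₂/r₁).
L₂ = 61 − 20·log₁₀(62.5/4.8) = 61 − 22.293 = 38.71 dB SPL.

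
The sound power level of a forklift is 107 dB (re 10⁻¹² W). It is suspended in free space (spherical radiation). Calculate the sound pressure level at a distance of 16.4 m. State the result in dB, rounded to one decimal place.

71.7 dB

The power spreads over a sphere of area 4π·r², so L_p = L_w − 10·log₁₀(4π·r²).
4π·r² = 3380 m², 10·log₁₀ of that is 35.289 dB.
L_p = 107 − 35.289 = 71.71 dB.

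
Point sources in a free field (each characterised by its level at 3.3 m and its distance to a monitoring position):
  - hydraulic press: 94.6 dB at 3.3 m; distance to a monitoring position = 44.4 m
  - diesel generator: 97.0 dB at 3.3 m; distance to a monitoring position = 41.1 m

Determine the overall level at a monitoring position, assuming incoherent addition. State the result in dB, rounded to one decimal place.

First find each source's level at the receiver (point-source: −20·log₁₀(r/r_ref)), then combine on an intensity basis.
hydraulic press: 94.6 − 20·log₁₀(44.4/3.3) = 94.6 − 22.58 = 72.02 dB.
diesel generator: 97.0 − 20·log₁₀(41.1/3.3) = 97.0 − 21.91 = 75.09 dB.
Σ 10^(L/10) = 4.824e+07 → L_total = 10·log₁₀(4.824e+07) = 76.83 dB.

76.8 dB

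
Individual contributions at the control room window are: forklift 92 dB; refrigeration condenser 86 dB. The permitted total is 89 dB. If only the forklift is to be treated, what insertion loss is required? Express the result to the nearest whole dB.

6 dB

Fixed contribution from the other source: Σ 10^(L/10) = 10^(86/10) = 3.981e+08 (86.00 dB).
The limit corresponds to 10^(89/10) = 7.943e+08; subtracting the fixed part leaves 3.962e+08 for the forklift, i.e. 85.98 dB.
So the forklift must be reduced from 92 to 85.98 dB: IL = 6.02 dB.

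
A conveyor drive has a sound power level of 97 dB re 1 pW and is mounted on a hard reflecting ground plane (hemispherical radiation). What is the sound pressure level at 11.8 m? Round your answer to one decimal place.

Free-field hemispherical radiation: L_p = L_w − 10·log₁₀(2π·r²), r = 11.8 m.
2π·r² = 874.9 m², 10·log₁₀ of that is 29.419 dB.
L_p = 97 − 29.419 = 67.58 dB.

67.6 dB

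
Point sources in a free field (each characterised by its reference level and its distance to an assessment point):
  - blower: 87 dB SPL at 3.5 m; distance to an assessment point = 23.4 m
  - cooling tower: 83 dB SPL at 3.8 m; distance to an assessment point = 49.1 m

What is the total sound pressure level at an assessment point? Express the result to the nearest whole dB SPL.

71 dB SPL

Propagate each source to the receiver with L = L_ref − 20·log₁₀(r/r_ref), then add intensities.
blower: 87 − 20·log₁₀(23.4/3.5) = 87 − 16.50 = 70.50 dB SPL.
cooling tower: 83 − 20·log₁₀(49.1/3.8) = 83 − 22.23 = 60.77 dB SPL.
Σ 10^(L/10) = 1.241e+07 → L_total = 10·log₁₀(1.241e+07) = 70.94 dB SPL.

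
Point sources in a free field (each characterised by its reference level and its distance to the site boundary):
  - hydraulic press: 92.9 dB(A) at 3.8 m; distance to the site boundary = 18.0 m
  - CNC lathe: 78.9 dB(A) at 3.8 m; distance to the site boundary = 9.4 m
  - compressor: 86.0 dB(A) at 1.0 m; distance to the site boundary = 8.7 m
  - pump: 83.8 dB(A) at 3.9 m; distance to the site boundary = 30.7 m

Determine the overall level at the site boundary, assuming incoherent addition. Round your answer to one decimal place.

80.4 dB(A)

First find each source's level at the receiver (point-source: −20·log₁₀(r/r_ref)), then combine on an intensity basis.
hydraulic press: 92.9 − 20·log₁₀(18.0/3.8) = 92.9 − 13.51 = 79.39 dB(A).
CNC lathe: 78.9 − 20·log₁₀(9.4/3.8) = 78.9 − 7.87 = 71.03 dB(A).
compressor: 86.0 − 20·log₁₀(8.7/1.0) = 86.0 − 18.79 = 67.21 dB(A).
pump: 83.8 − 20·log₁₀(30.7/3.9) = 83.8 − 17.92 = 65.88 dB(A).
Σ 10^(L/10) = 1.087e+08 → L_total = 10·log₁₀(1.087e+08) = 80.36 dB(A).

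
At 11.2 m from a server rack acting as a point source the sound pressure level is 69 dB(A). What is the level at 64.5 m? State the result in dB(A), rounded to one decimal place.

53.8 dB(A)

For a point source, L₂ = L₁ − 20·log₁₀(r₂/r₁).
L₂ = 69 − 20·log₁₀(64.5/11.2) = 69 − 15.207 = 53.79 dB(A).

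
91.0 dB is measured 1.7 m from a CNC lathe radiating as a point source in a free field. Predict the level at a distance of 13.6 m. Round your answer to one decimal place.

For a point source, L₂ = L₁ − 20·log₁₀(r₂/r₁).
L₂ = 91.0 − 20·log₁₀(13.6/1.7) = 91.0 − 18.062 = 72.94 dB.

72.9 dB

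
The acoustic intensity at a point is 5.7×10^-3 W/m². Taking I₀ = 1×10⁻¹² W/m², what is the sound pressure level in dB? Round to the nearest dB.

I/I₀ = 5.7×10^-3/10⁻¹² = 5.7×10^9, and L = 10·log₁₀(I/I₀).
L = 10·(0.7559 + 9) = 97.56 dB.

98 dB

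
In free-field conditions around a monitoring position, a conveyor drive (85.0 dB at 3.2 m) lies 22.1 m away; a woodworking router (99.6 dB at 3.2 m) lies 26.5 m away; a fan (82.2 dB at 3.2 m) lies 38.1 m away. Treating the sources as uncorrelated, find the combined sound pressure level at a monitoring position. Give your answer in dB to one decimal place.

81.5 dB

Apply inverse-square spreading to bring every level to the receiver, then sum 10^(L/10).
conveyor drive: 85.0 − 20·log₁₀(22.1/3.2) = 85.0 − 16.78 = 68.22 dB.
woodworking router: 99.6 − 20·log₁₀(26.5/3.2) = 99.6 − 18.36 = 81.24 dB.
fan: 82.2 − 20·log₁₀(38.1/3.2) = 82.2 − 21.52 = 60.68 dB.
Σ 10^(L/10) = 1.408e+08 → L_total = 10·log₁₀(1.408e+08) = 81.49 dB.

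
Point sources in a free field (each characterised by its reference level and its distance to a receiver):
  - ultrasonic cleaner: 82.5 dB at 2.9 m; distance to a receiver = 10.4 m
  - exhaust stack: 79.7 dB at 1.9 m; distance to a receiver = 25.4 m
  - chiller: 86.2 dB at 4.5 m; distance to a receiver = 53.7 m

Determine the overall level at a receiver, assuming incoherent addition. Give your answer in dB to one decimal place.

Apply inverse-square spreading to bring every level to the receiver, then sum 10^(L/10).
ultrasonic cleaner: 82.5 − 20·log₁₀(10.4/2.9) = 82.5 − 11.09 = 71.41 dB.
exhaust stack: 79.7 − 20·log₁₀(25.4/1.9) = 79.7 − 22.52 = 57.18 dB.
chiller: 86.2 − 20·log₁₀(53.7/4.5) = 86.2 − 21.54 = 64.66 dB.
Σ 10^(L/10) = 1.728e+07 → L_total = 10·log₁₀(1.728e+07) = 72.37 dB.

72.4 dB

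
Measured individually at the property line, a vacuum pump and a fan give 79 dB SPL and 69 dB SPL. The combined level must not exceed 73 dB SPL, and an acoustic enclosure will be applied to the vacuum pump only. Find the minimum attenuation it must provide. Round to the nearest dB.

The untreated sources together contribute 10^(69/10) = 7.943e+06, i.e. 69.00 dB SPL.
The limit corresponds to 10^(73/10) = 1.995e+07; subtracting the fixed part leaves 1.201e+07 for the vacuum pump, i.e. 70.80 dB SPL.
So the vacuum pump must be reduced from 79 to 70.80 dB SPL: IL = 8.20 dB.

8 dB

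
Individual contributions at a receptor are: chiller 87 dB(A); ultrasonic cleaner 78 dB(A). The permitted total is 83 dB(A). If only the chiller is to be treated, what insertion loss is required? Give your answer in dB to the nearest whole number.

6 dB

Everything except the chiller sums to 10^(78/10) = 6.310e+07 in linear terms, 78.00 dB(A).
The limit corresponds to 10^(83/10) = 1.995e+08; subtracting the fixed part leaves 1.364e+08 for the chiller, i.e. 81.35 dB(A).
Required insertion loss = 87 − 81.35 = 5.65 dB.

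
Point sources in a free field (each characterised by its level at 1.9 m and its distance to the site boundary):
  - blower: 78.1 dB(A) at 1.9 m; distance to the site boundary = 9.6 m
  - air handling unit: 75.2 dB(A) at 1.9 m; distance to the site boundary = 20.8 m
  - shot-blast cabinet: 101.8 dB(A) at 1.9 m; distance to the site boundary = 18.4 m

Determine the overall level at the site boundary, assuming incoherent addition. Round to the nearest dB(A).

82 dB(A)

Propagate each source to the receiver with L = L_ref − 20·log₁₀(r/r_ref), then add intensities.
blower: 78.1 − 20·log₁₀(9.6/1.9) = 78.1 − 14.07 = 64.03 dB(A).
air handling unit: 75.2 − 20·log₁₀(20.8/1.9) = 75.2 − 20.79 = 54.41 dB(A).
shot-blast cabinet: 101.8 − 20·log₁₀(18.4/1.9) = 101.8 − 19.72 = 82.08 dB(A).
Σ 10^(L/10) = 1.642e+08 → L_total = 10·log₁₀(1.642e+08) = 82.15 dB(A).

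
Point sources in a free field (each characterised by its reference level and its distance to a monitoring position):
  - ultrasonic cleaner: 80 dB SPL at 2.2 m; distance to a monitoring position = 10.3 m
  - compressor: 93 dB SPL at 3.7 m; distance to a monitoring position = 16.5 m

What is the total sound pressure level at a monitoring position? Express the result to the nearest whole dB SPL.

Propagate each source to the receiver with L = L_ref − 20·log₁₀(r/r_ref), then add intensities.
ultrasonic cleaner: 80 − 20·log₁₀(10.3/2.2) = 80 − 13.41 = 66.59 dB SPL.
compressor: 93 − 20·log₁₀(16.5/3.7) = 93 − 12.99 = 80.01 dB SPL.
Σ 10^(L/10) = 1.049e+08 → L_total = 10·log₁₀(1.049e+08) = 80.21 dB SPL.

80 dB SPL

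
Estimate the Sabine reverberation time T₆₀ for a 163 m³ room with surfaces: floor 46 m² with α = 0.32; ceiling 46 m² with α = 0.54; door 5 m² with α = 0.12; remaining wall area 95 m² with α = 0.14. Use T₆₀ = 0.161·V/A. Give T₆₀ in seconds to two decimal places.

Summing Sᵢαᵢ: 46·0.32 + 46·0.54 + 5·0.12 + 95·0.14 = 53.46 m².
T₆₀ = 0.161·V/A = 0.161·163/53.46 = 0.491 s.

0.49 s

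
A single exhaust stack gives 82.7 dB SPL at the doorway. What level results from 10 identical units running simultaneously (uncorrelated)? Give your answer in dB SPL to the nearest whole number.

N identical incoherent sources raise the level by 10·log₁₀ N.
L_total = 82.7 + 10·log₁₀(10) = 82.7 + 10.000 = 92.70 dB SPL.

93 dB SPL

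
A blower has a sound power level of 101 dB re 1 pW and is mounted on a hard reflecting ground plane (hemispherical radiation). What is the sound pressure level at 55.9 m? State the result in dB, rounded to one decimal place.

58.1 dB

The power spreads over a hemisphere of area 2π·r², so L_p = L_w − 10·log₁₀(2π·r²).
2π·r² = 1.963e+04 m², 10·log₁₀ of that is 42.930 dB.
L_p = 101 − 42.930 = 58.07 dB.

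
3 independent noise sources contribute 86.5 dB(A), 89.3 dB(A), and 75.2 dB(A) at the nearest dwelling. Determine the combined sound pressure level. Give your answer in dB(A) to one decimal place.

91.2 dB(A)

For uncorrelated sources the intensities add, so convert each level to linear form, sum, and take 10·log₁₀ of the total.
Σ 10^(L/10) = 10^(86.5/10) + 10^(89.3/10) + 10^(75.2/10) = 1.331e+09.
L_total = 10·log₁₀(1.331e+09) = 91.24 dB(A).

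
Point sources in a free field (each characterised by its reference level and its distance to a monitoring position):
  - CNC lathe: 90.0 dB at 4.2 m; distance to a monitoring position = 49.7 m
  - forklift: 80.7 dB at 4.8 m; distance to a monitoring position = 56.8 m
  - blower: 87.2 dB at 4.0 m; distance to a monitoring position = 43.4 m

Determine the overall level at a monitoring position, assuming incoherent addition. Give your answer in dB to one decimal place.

70.9 dB

First find each source's level at the receiver (point-source: −20·log₁₀(r/r_ref)), then combine on an intensity basis.
CNC lathe: 90.0 − 20·log₁₀(49.7/4.2) = 90.0 − 21.46 = 68.54 dB.
forklift: 80.7 − 20·log₁₀(56.8/4.8) = 80.7 − 21.46 = 59.24 dB.
blower: 87.2 − 20·log₁₀(43.4/4.0) = 87.2 − 20.71 = 66.49 dB.
Σ 10^(L/10) = 1.244e+07 → L_total = 10·log₁₀(1.244e+07) = 70.95 dB.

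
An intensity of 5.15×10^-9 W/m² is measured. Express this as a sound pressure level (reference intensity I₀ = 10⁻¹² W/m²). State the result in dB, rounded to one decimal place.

L = 10·log₁₀(I/I₀) = 10·log₁₀(5.15×10^-9/10⁻¹²) = 10·log₁₀(5.15×10^3).
L = 10·(0.7118 + 3) = 37.12 dB.

37.1 dB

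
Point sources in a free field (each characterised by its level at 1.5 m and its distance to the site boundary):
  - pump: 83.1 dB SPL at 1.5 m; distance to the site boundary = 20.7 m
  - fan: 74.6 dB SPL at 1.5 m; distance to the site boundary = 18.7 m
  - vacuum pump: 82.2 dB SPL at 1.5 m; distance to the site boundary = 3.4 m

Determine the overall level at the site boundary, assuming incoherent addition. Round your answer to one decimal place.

First find each source's level at the receiver (point-source: −20·log₁₀(r/r_ref)), then combine on an intensity basis.
pump: 83.1 − 20·log₁₀(20.7/1.5) = 83.1 − 22.80 = 60.30 dB SPL.
fan: 74.6 − 20·log₁₀(18.7/1.5) = 74.6 − 21.92 = 52.68 dB SPL.
vacuum pump: 82.2 − 20·log₁₀(3.4/1.5) = 82.2 − 7.11 = 75.09 dB SPL.
Σ 10^(L/10) = 3.356e+07 → L_total = 10·log₁₀(3.356e+07) = 75.26 dB SPL.

75.3 dB SPL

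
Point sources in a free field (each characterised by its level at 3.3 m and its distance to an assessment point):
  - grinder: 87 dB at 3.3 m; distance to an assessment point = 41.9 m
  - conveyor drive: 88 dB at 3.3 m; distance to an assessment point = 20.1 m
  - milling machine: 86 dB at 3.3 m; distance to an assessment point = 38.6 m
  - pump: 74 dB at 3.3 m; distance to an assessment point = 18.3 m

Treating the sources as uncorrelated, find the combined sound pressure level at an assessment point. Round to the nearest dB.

74 dB

Propagate each source to the receiver with L = L_ref − 20·log₁₀(r/r_ref), then add intensities.
grinder: 87 − 20·log₁₀(41.9/3.3) = 87 − 22.07 = 64.93 dB.
conveyor drive: 88 − 20·log₁₀(20.1/3.3) = 88 − 15.69 = 72.31 dB.
milling machine: 86 − 20·log₁₀(38.6/3.3) = 86 − 21.36 = 64.64 dB.
pump: 74 − 20·log₁₀(18.3/3.3) = 74 − 14.88 = 59.12 dB.
Σ 10^(L/10) = 2.384e+07 → L_total = 10·log₁₀(2.384e+07) = 73.77 dB.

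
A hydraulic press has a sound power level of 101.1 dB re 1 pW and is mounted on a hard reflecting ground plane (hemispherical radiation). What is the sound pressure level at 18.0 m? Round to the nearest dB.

L_p = L_w − 10·log₁₀(2π·r²) with r = 18.0 m.
2π·r² = 2036 m², 10·log₁₀ of that is 33.087 dB.
L_p = 101.1 − 33.087 = 68.01 dB.

68 dB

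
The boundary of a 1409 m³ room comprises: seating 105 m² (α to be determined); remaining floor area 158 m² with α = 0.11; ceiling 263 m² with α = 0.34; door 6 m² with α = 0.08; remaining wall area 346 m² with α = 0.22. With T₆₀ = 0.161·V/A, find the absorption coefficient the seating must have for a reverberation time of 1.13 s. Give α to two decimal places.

A = 0.161·V/T₆₀ = 0.161·1409/1.13 = 200.75 m² sabins.
Absorption from the other surfaces = 158·0.11 + 263·0.34 + 6·0.08 + 346·0.22 = 183.40 m², so the seating must supply 17.35 m² over 105 m².
α = 17.35/105 = 0.165.

0.17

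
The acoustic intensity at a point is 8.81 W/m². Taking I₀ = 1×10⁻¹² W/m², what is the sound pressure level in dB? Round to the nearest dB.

129 dB

L = 10·log₁₀(I/I₀) = 10·log₁₀(8.81/10⁻¹²) = 10·log₁₀(8.81×10^12).
L = 10·(0.9450 + 12) = 129.45 dB.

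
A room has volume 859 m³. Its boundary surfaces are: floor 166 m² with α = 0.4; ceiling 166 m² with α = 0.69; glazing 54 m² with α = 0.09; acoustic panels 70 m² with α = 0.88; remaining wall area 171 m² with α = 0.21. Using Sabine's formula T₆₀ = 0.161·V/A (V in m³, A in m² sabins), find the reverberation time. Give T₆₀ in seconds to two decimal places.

0.49 s

Total absorption A = 166·0.4 + 166·0.69 + 54·0.09 + 70·0.88 + 171·0.21 = 283.31 m² sabins.
T₆₀ = 0.161 × 859 / 283.31 = 0.488 s.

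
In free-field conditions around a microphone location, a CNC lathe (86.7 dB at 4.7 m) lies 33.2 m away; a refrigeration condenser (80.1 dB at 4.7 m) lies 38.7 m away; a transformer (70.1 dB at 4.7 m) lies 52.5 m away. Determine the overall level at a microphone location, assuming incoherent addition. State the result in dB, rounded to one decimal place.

70.4 dB

Apply inverse-square spreading to bring every level to the receiver, then sum 10^(L/10).
CNC lathe: 86.7 − 20·log₁₀(33.2/4.7) = 86.7 − 16.98 = 69.72 dB.
refrigeration condenser: 80.1 − 20·log₁₀(38.7/4.7) = 80.1 − 18.31 = 61.79 dB.
transformer: 70.1 − 20·log₁₀(52.5/4.7) = 70.1 − 20.96 = 49.14 dB.
Σ 10^(L/10) = 1.097e+07 → L_total = 10·log₁₀(1.097e+07) = 70.40 dB.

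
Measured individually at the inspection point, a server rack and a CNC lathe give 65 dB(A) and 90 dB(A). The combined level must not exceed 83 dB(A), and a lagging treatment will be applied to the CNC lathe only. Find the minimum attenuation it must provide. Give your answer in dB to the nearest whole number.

Fixed contribution from the other source: Σ 10^(L/10) = 10^(65/10) = 3.162e+06 (65.00 dB(A)).
To meet 83 dB(A) overall, the treated CNC lathe may contribute at most 10^(83/10) − 3.162e+06 = 1.964e+08, i.e. 82.93 dB(A).
So the CNC lathe must be reduced from 90 to 82.93 dB(A): IL = 7.07 dB.

7 dB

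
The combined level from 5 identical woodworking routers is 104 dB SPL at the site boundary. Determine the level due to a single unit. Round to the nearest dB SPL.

97 dB SPL

5 equal contributions raise the level by 10·log₁₀ 5 = 6.990 dB, so each unit alone gives 104 − 6.990.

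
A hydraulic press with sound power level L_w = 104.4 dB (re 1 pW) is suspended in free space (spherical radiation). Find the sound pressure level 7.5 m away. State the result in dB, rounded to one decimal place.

L_p = L_w − 10·log₁₀(4π·r²) with r = 7.5 m.
4π·r² = 706.9 m², 10·log₁₀ of that is 28.493 dB.
L_p = 104.4 − 28.493 = 75.91 dB.

75.9 dB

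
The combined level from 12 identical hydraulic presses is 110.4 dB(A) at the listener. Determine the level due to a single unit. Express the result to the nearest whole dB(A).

100 dB(A)

Dividing the total intensity by 12 lowers the level by 10·log₁₀ 12 = 10.792 dB: L₁ = 110.4 − 10.792.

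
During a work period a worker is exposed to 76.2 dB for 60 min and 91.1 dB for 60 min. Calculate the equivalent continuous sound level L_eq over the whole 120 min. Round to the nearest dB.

88 dB

The energy average is taken in the linear domain: L_eq = 10·log₁₀[(Σ tᵢ·10^(Lᵢ/10))/T], T = 120 min.
Σ tᵢ·10^(Lᵢ/10) = 60·10^(76.2/10) + 60·10^(91.1/10) = 7.980e+10.
L_eq = 10·log₁₀(7.980e+10/120) = 88.23 dB.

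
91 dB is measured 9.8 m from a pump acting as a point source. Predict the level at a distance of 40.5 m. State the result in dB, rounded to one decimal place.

78.7 dB

For a point source, L₂ = L₁ − 20·log₁₀(r₂/r₁).
L₂ = 91 − 20·log₁₀(40.5/9.8) = 91 − 12.325 = 78.68 dB.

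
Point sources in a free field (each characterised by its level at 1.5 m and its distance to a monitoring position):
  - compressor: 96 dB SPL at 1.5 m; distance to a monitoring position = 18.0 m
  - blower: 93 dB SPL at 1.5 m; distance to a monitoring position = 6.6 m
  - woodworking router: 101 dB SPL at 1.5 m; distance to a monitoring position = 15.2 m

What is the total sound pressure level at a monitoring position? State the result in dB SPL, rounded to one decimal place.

84.0 dB SPL

First find each source's level at the receiver (point-source: −20·log₁₀(r/r_ref)), then combine on an intensity basis.
compressor: 96 − 20·log₁₀(18.0/1.5) = 96 − 21.58 = 74.42 dB SPL.
blower: 93 − 20·log₁₀(6.6/1.5) = 93 − 12.87 = 80.13 dB SPL.
woodworking router: 101 − 20·log₁₀(15.2/1.5) = 101 − 20.12 = 80.88 dB SPL.
Σ 10^(L/10) = 2.533e+08 → L_total = 10·log₁₀(2.533e+08) = 84.04 dB SPL.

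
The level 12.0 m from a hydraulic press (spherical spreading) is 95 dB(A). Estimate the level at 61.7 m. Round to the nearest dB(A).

For a point source, L₂ = L₁ − 20·log₁₀(r₂/r₁).
L₂ = 95 − 20·log₁₀(61.7/12.0) = 95 − 14.222 = 80.78 dB(A).

81 dB(A)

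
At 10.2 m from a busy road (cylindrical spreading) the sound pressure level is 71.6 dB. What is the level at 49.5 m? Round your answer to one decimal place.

Line-source attenuation: ΔL = 10·log₁₀(r₂/r₁) = 10·log₁₀(49.5/10.2) = 6.860 dB.
L₂ = 71.6 − 10·log₁₀(49.5/10.2) = 71.6 − 6.860 = 64.74 dB.

64.7 dB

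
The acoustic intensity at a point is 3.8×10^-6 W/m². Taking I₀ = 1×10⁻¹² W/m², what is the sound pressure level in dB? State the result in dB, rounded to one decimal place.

65.8 dB

L = 10·log₁₀(I/I₀) = 10·log₁₀(3.8×10^-6/10⁻¹²) = 10·log₁₀(3.8×10^6).
L = 10·(0.5798 + 6) = 65.80 dB.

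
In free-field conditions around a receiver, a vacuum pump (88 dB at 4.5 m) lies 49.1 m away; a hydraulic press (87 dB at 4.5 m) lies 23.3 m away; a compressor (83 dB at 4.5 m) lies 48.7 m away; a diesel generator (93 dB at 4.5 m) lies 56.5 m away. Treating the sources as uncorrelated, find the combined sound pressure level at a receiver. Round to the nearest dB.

76 dB

First find each source's level at the receiver (point-source: −20·log₁₀(r/r_ref)), then combine on an intensity basis.
vacuum pump: 88 − 20·log₁₀(49.1/4.5) = 88 − 20.76 = 67.24 dB.
hydraulic press: 87 − 20·log₁₀(23.3/4.5) = 87 − 14.28 = 72.72 dB.
compressor: 83 − 20·log₁₀(48.7/4.5) = 83 − 20.69 = 62.31 dB.
diesel generator: 93 − 20·log₁₀(56.5/4.5) = 93 − 21.98 = 71.02 dB.
Σ 10^(L/10) = 3.835e+07 → L_total = 10·log₁₀(3.835e+07) = 75.84 dB.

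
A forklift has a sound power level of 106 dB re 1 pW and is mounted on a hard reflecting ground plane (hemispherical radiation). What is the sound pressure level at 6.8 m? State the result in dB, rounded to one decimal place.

81.4 dB

L_p = L_w − 10·log₁₀(2π·r²) with r = 6.8 m.
2π·r² = 290.5 m², 10·log₁₀ of that is 24.632 dB.
L_p = 106 − 24.632 = 81.37 dB.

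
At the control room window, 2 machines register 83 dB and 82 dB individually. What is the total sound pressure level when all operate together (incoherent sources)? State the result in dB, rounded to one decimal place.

85.5 dB

Incoherent sources combine by intensity addition: L_total = 10·log₁₀(Σ 10^(L_i/10)).
Σ 10^(L/10) = 10^(83/10) + 10^(82/10) = 3.580e+08.
L_total = 10·log₁₀(3.580e+08) = 85.54 dB.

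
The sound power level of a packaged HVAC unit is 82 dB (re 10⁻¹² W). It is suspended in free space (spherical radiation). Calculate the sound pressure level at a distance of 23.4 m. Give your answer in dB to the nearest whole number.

44 dB

The power spreads over a sphere of area 4π·r², so L_p = L_w − 10·log₁₀(4π·r²).
4π·r² = 6881 m², 10·log₁₀ of that is 38.376 dB.
L_p = 82 − 38.376 = 43.62 dB.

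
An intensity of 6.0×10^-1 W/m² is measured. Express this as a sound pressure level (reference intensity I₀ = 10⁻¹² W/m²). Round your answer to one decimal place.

117.8 dB

L = 10·log₁₀(I/I₀) = 10·log₁₀(6.0×10^-1/10⁻¹²) = 10·log₁₀(6.0×10^11).
L = 10·(0.7782 + 11) = 117.78 dB.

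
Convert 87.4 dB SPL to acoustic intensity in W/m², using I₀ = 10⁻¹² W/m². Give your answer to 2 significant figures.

L = 10·log₁₀(I/I₀) ⇒ I = I₀·10^(L/10) = 10⁻¹² × 10^8.74.

0.00055 W/m²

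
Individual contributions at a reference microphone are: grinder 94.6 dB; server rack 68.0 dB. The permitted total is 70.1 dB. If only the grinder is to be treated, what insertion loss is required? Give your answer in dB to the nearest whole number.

Everything except the grinder sums to 10^(68.0/10) = 6.310e+06 in linear terms, 68.00 dB.
To meet 70.1 dB overall, the treated grinder may contribute at most 10^(70.1/10) − 6.310e+06 = 3.923e+06, i.e. 65.94 dB.
Required insertion loss = 94.6 − 65.94 = 28.66 dB.

29 dB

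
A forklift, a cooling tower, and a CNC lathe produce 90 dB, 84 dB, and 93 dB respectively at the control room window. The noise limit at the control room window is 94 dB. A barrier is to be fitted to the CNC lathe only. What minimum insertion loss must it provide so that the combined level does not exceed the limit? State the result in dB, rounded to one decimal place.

The untreated sources together contribute 10^(90/10) + 10^(84/10) = 1.251e+09, i.e. 90.97 dB.
The limit corresponds to 10^(94/10) = 2.512e+09; subtracting the fixed part leaves 1.261e+09 for the CNC lathe, i.e. 91.01 dB.
Required insertion loss = 93 − 91.01 = 1.99 dB.

2.0 dB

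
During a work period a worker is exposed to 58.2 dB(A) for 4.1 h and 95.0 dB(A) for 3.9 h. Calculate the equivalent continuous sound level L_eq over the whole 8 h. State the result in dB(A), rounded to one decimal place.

L_eq = 10·log₁₀[(1/T)·Σ tᵢ·10^(Lᵢ/10)] with T = 8 h.
Σ tᵢ·10^(Lᵢ/10) = 4.1·10^(58.2/10) + 3.9·10^(95.0/10) = 1.234e+10.
L_eq = 10·log₁₀(1.234e+10/8) = 91.88 dB(A).

91.9 dB(A)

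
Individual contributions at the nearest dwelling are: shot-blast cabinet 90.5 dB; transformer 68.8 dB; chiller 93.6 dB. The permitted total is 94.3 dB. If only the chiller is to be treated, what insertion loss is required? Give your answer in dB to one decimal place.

Everything except the chiller sums to 10^(90.5/10) + 10^(68.8/10) = 1.130e+09 in linear terms, 90.53 dB.
To meet 94.3 dB overall, the treated chiller may contribute at most 10^(94.3/10) − 1.130e+09 = 1.562e+09, i.e. 91.94 dB.
Required insertion loss = 93.6 − 91.94 = 1.66 dB.

1.7 dB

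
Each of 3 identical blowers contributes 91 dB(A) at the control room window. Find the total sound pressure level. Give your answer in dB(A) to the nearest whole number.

96 dB(A)

L_total = L₁ + 10·log₁₀ N for N identical incoherent sources.
L_total = 91 + 10·log₁₀(3) = 91 + 4.771 = 95.77 dB(A).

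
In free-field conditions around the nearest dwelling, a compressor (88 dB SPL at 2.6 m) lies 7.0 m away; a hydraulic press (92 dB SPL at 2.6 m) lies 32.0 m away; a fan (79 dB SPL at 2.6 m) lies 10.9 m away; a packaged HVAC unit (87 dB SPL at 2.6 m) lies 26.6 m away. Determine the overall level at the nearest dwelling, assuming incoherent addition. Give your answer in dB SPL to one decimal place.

Propagate each source to the receiver with L = L_ref − 20·log₁₀(r/r_ref), then add intensities.
compressor: 88 − 20·log₁₀(7.0/2.6) = 88 − 8.60 = 79.40 dB SPL.
hydraulic press: 92 − 20·log₁₀(32.0/2.6) = 92 − 21.80 = 70.20 dB SPL.
fan: 79 − 20·log₁₀(10.9/2.6) = 79 − 12.45 = 66.55 dB SPL.
packaged HVAC unit: 87 − 20·log₁₀(26.6/2.6) = 87 − 20.20 = 66.80 dB SPL.
Σ 10^(L/10) = 1.068e+08 → L_total = 10·log₁₀(1.068e+08) = 80.29 dB SPL.

80.3 dB SPL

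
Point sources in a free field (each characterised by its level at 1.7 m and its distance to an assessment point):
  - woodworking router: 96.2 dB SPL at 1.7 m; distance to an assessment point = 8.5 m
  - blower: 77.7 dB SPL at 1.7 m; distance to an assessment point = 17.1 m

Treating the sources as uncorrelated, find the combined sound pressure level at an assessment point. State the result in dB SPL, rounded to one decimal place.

82.2 dB SPL

Apply inverse-square spreading to bring every level to the receiver, then sum 10^(L/10).
woodworking router: 96.2 − 20·log₁₀(8.5/1.7) = 96.2 − 13.98 = 82.22 dB SPL.
blower: 77.7 − 20·log₁₀(17.1/1.7) = 77.7 − 20.05 = 57.65 dB SPL.
Σ 10^(L/10) = 1.673e+08 → L_total = 10·log₁₀(1.673e+08) = 82.24 dB SPL.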